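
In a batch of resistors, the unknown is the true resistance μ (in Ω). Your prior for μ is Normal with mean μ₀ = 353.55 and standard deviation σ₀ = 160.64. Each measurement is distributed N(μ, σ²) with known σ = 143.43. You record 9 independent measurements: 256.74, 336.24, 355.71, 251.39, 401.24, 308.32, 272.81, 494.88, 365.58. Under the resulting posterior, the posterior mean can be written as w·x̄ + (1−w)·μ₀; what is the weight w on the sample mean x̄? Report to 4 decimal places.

0.9186

For Normal data with known variance σ², a Normal(μ₀, σ₀²) prior on μ is conjugate. Posterior precision = 1/σ₀² + n/σ²; posterior mean is the precision-weighted average of μ₀ and x̄.
σ₀² = 160.64² = 25805.2096, σ² = 143.43² = 20572.1649. Prior precision 1/σ₀² = 1/25805.2096; data precision n/σ² = 9/20572.1649.
w = (n/σ²)/(1/σ₀² + n/σ²) = n·σ₀²/(σ² + n·σ₀²) = 9·25805.2096/(20572.1649 + 9·25805.2096) = 232246.8864/252819.0513 = 0.9186.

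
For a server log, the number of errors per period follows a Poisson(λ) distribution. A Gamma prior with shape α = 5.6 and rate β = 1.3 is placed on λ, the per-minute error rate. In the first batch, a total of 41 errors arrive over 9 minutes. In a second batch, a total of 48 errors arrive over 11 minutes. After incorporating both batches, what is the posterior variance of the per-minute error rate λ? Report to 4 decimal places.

With a Gamma(shape α, rate β) prior, the Poisson likelihood is conjugate: the posterior is Gamma(α + ΣXᵢ, β + n).
After batch 1: Gamma(α+S, β+n) = Gamma(5.6+41, 1.3+9) = Gamma(46.6, 10.3).
After batch 2: Gamma(α+S, β+n) = Gamma(46.6+48, 10.3+11) = Gamma(94.6, 21.3).
Var = α/β² = 94.6/21.3² = 0.2085.

0.2085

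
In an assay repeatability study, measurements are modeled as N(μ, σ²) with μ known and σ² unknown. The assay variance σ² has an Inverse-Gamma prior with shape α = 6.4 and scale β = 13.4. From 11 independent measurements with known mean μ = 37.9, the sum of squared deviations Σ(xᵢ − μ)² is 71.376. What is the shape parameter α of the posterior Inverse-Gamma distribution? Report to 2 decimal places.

11.90

With known mean μ and an Inverse-Gamma(α, β) prior on σ², the Normal likelihood is conjugate: posterior is Inv-Gamma(α + n/2, β + Σ(xᵢ−μ)²/2).
Posterior: Inv-Gamma(6.4 + 11/2, 13.4 + 71.376/2) = Inv-Gamma(11.90, 49.0880).
Posterior α = 11.90.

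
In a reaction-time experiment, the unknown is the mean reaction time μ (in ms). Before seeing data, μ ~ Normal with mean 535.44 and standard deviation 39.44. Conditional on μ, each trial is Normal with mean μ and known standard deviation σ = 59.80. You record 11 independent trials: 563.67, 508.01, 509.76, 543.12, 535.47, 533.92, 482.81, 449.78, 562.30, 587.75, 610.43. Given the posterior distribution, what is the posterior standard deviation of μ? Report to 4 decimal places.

For Normal data with known variance σ², a Normal(μ₀, σ₀²) prior on μ is conjugate. Posterior precision = 1/σ₀² + n/σ²; posterior mean is the precision-weighted average of μ₀ and x̄.
σ₀² = 39.44² = 1555.5136, σ² = 59.80² = 3576.04; σ² + n·σ₀² = 3576.04 + 11·1555.5136 = 20686.6896.
Posterior precision = 1/σ₀² + n/σ² = 1/1555.5136 + 11/3576.04 = (σ² + n·σ₀²)/(σ₀²σ²) = 20686.6896/(1555.5136·3576.04); posterior variance σₙ² = σ₀²σ²/(σ² + n·σ₀²) = 1555.5136·3576.04/20686.6896 = 268.896521.
Posterior SD = √σₙ² = √(1555.5136·3576.04/20686.6896) = 16.3981.

16.3981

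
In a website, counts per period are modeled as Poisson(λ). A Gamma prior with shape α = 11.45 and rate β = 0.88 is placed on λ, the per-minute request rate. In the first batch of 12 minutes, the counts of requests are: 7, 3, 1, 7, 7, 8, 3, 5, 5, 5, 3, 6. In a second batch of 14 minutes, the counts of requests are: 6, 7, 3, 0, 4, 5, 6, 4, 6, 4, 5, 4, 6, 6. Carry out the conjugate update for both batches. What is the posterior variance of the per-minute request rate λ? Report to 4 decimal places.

0.1902

With a Gamma(shape α, rate β) prior, the Poisson likelihood is conjugate: the posterior is Gamma(α + ΣXᵢ, β + n).
Batch 1: sum of counts S = 60 over n = 12 minutes.
After batch 1: Gamma(α+S, β+n) = Gamma(11.45+60, 0.88+12) = Gamma(71.45, 12.88).
Batch 2: sum of counts S = 66 over n = 14 minutes.
After batch 2: Gamma(α+S, β+n) = Gamma(71.45+66, 12.88+14) = Gamma(137.45, 26.88).
Var = α/β² = 137.45/26.88² = 0.1902.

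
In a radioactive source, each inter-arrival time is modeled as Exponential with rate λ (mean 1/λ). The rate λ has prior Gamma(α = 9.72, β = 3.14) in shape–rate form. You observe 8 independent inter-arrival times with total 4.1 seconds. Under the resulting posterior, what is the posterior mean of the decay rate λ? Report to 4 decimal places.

2.4475

With a Gamma(shape α, rate β) prior on the exponential rate λ, the posterior after n observations with total T = Σxᵢ is Gamma(α+n, β+T).
Posterior: Gamma(9.72+8, 3.14+4.1) = Gamma(17.72, 7.24).
Posterior mean of λ = α/β = 17.72/7.24 = 2.4475.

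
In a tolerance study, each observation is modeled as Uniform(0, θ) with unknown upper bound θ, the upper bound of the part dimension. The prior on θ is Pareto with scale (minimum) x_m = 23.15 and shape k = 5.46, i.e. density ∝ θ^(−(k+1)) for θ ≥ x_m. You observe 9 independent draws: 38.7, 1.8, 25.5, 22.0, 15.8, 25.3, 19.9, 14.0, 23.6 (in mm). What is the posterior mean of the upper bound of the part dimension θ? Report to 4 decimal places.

A Pareto(scale x_m, shape k) prior on the upper bound θ of Uniform(0, θ) is conjugate: posterior is Pareto(max(x_m, max xᵢ), k + n).
Sample maximum = 38.7; prior scale x_m = 23.15 → posterior scale = max = 38.70.
Posterior shape = 5.46 + 9 = 14.46.
E[θ|data] = k·x_m/(k−1) = 14.46·38.70/13.46 = 41.5752.

41.5752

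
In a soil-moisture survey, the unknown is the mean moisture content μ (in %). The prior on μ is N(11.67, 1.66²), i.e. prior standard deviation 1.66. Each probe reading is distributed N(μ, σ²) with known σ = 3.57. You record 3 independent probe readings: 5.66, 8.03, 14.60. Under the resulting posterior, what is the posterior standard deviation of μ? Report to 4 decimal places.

1.2928

For Normal data with known variance σ², a Normal(μ₀, σ₀²) prior on μ is conjugate. Posterior precision = 1/σ₀² + n/σ²; posterior mean is the precision-weighted average of μ₀ and x̄.
σ₀² = 1.66² = 2.7556, σ² = 3.57² = 12.7449; σ² + n·σ₀² = 12.7449 + 3·2.7556 = 21.0117.
Posterior precision = 1/σ₀² + n/σ² = 1/2.7556 + 3/12.7449 = (σ² + n·σ₀²)/(σ₀²σ²) = 21.0117/(2.7556·12.7449); posterior variance σₙ² = σ₀²σ²/(σ² + n·σ₀²) = 2.7556·12.7449/21.0117 = 1.671442.
Posterior SD = √σₙ² = √(2.7556·12.7449/21.0117) = 1.2928.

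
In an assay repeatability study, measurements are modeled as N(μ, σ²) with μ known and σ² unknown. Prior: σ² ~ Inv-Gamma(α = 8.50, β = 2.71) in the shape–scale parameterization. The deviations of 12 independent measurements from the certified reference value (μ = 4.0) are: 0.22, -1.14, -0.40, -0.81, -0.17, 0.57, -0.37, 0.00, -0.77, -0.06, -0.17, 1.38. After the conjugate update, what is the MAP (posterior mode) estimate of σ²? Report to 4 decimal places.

With known mean μ and an Inverse-Gamma(α, β) prior on σ², the Normal likelihood is conjugate: posterior is Inv-Gamma(α + n/2, β + Σ(xᵢ−μ)²/2).
Σ(xᵢ−μ)² = (0.22)² + (-1.14)² + (-0.40)² + (-0.81)² + (-0.17)² + (0.57)² + (-0.37)² + (0.00)² + (-0.77)² + (-0.06)² + (-0.17)² + (1.38)² = 5.1846.
Posterior: Inv-Gamma(8.50 + 12/2, 2.71 + 5.1846/2) = Inv-Gamma(14.50, 5.30230).
Mode = β/(α+1) = 5.30230/15.50 = 0.3421.

0.3421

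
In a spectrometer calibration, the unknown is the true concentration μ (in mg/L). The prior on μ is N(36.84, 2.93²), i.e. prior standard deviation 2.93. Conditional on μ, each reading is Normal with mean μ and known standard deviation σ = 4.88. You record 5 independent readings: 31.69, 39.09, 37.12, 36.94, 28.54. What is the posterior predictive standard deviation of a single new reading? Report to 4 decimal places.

5.1844

For Normal data with known variance σ², a Normal(μ₀, σ₀²) prior on μ is conjugate. Posterior precision = 1/σ₀² + n/σ²; posterior mean is the precision-weighted average of μ₀ and x̄.
σ₀² = 2.93² = 8.5849, σ² = 4.88² = 23.8144; σ² + n·σ₀² = 23.8144 + 5·8.5849 = 66.7389.
Posterior precision = 1/σ₀² + n/σ² = 1/8.5849 + 5/23.8144 = (σ² + n·σ₀²)/(σ₀²σ²) = 66.7389/(8.5849·23.8144); posterior variance σₙ² = σ₀²σ²/(σ² + n·σ₀²) = 8.5849·23.8144/66.7389 = 3.063345.
Predictive variance for one new observation = σₙ² + σ² = 8.5849·23.8144/66.7389 + 23.8144 = σ²·(σ₀² + 66.7389)/66.7389 = 23.8144·75.3238/66.7389 = 26.877745; SD = √(23.8144·75.3238/66.7389) = 5.1844.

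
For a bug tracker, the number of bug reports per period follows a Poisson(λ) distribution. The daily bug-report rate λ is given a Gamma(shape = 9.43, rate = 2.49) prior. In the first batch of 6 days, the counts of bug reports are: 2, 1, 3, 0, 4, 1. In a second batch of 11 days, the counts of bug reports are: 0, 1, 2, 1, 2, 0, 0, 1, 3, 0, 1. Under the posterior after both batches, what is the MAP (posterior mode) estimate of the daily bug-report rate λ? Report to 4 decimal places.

1.5613

With a Gamma(shape α, rate β) prior, the Poisson likelihood is conjugate: the posterior is Gamma(α + ΣXᵢ, β + n).
Batch 1: sum of counts S = 11 over n = 6 days.
After batch 1: Gamma(α+S, β+n) = Gamma(9.43+11, 2.49+6) = Gamma(20.43, 8.49).
Batch 2: sum of counts S = 11 over n = 11 days.
After batch 2: Gamma(α+S, β+n) = Gamma(20.43+11, 8.49+11) = Gamma(31.43, 19.49).
Mode of Gamma(α,β) for α≥1 is (α−1)/β = 30.43/19.49 = 1.5613.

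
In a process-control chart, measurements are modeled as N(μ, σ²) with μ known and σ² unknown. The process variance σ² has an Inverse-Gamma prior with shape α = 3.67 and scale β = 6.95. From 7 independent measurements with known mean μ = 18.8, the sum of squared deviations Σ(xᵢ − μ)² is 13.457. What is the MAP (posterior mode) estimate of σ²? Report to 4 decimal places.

1.6742

With known mean μ and an Inverse-Gamma(α, β) prior on σ², the Normal likelihood is conjugate: posterior is Inv-Gamma(α + n/2, β + Σ(xᵢ−μ)²/2).
Posterior: Inv-Gamma(3.67 + 7/2, 6.95 + 13.457/2) = Inv-Gamma(7.17, 13.6785).
Mode = β/(α+1) = 13.6785/8.17 = 1.6742.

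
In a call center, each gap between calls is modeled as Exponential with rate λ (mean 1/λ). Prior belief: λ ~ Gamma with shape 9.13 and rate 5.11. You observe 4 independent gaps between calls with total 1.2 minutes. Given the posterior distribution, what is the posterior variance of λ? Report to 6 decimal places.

0.329766

With a Gamma(shape α, rate β) prior on the exponential rate λ, the posterior after n observations with total T = Σxᵢ is Gamma(α+n, β+T).
Posterior: Gamma(9.13+4, 5.11+1.2) = Gamma(13.13, 6.31).
Var = α/β² = 0.329766.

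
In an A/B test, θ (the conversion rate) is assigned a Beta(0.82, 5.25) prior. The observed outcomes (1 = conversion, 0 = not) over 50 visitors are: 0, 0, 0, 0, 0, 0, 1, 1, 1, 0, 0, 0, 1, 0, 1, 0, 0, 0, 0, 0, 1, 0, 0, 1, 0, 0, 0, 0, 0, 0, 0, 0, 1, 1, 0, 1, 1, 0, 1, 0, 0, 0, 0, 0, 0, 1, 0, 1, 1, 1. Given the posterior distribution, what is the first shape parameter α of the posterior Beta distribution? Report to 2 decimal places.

16.82

The Beta prior is conjugate to a Binomial/Bernoulli likelihood; the update adds successes to α and failures to β.
Posterior: Beta(α+k, β+n−k) = Beta(0.82+16, 5.25+34) = Beta(16.82, 39.25).
Posterior α = 16.82.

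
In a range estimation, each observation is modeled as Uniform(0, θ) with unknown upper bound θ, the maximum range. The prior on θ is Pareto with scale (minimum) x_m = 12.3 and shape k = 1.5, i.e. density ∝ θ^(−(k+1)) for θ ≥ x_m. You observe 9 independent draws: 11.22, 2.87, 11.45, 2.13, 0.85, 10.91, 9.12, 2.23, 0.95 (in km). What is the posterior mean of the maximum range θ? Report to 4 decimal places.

A Pareto(scale x_m, shape k) prior on the upper bound θ of Uniform(0, θ) is conjugate: posterior is Pareto(max(x_m, max xᵢ), k + n).
Sample maximum = 11.45; prior scale x_m = 12.3 → posterior scale = max = 12.30.
Posterior shape = 1.5 + 9 = 10.5.
E[θ|data] = k·x_m/(k−1) = 10.5·12.30/9.5 = 13.5947.

13.5947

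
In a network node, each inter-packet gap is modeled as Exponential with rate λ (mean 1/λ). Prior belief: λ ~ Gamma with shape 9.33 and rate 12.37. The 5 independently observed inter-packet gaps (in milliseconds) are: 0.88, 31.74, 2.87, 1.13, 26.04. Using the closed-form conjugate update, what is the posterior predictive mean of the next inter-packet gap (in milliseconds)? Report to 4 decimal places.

5.6287

With a Gamma(shape α, rate β) prior on the exponential rate λ, the posterior after n observations with total T = Σxᵢ is Gamma(α+n, β+T).
Sum of observations T = 62.66 milliseconds; n = 5.
Posterior: Gamma(9.33+5, 12.37+62.66) = Gamma(14.33, 75.03).
The predictive distribution for the next observation is Lomax; its mean is β/(α−1) = 75.03/13.33 = 5.6287.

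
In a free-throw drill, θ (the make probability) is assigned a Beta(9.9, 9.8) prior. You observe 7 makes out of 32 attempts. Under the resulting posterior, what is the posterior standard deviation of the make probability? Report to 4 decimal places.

0.0646

The Beta prior is conjugate to a Binomial/Bernoulli likelihood; the update adds successes to α and failures to β.
Posterior: Beta(α+k, β+n−k) = Beta(9.9+7, 9.8+25) = Beta(16.9, 34.8).
Var = αβ/((α+β)²(α+β+1)) = 16.9·34.8/(51.7²·52.7) = 0.00417517; SD = √0.00417517 = 0.0646.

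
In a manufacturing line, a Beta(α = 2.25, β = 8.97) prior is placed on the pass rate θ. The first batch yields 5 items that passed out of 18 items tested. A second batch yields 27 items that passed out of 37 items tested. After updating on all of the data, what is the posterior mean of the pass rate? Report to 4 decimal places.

The Beta prior is conjugate to a Binomial/Bernoulli likelihood; the update adds successes to α and failures to β.
After batch 1: Beta(2.25+5, 8.97+13) = Beta(7.25, 21.97).
After batch 2: Beta(7.25+27, 21.97+10) = Beta(34.25, 31.97).
Posterior mean = α/(α+β) = 34.25/66.22 = 0.5172.

0.5172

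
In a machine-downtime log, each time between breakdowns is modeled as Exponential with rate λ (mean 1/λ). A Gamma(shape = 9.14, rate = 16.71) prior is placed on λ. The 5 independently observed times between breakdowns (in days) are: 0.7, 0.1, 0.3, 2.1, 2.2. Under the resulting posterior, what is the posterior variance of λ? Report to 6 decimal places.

0.028925

With a Gamma(shape α, rate β) prior on the exponential rate λ, the posterior after n observations with total T = Σxᵢ is Gamma(α+n, β+T).
Sum of observations T = 5.4 days; n = 5.
Posterior: Gamma(9.14+5, 16.71+5.4) = Gamma(14.14, 22.11).
Var = α/β² = 0.028925.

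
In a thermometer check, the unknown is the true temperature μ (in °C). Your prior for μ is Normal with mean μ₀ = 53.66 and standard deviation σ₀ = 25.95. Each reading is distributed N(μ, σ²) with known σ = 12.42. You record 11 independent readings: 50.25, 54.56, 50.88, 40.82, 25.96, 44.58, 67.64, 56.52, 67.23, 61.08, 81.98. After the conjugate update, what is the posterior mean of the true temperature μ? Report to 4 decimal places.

For Normal data with known variance σ², a Normal(μ₀, σ₀²) prior on μ is conjugate. Posterior precision = 1/σ₀² + n/σ²; posterior mean is the precision-weighted average of μ₀ and x̄.
Σxᵢ = 50.25 + 54.56 + 50.88 + 40.82 + 25.96 + 44.58 + 67.64 + 56.52 + 67.23 + 61.08 + 81.98 = 601.5, so n·x̄ = 601.5.
σ₀² = 25.95² = 673.4025, σ² = 12.42² = 154.2564; σ² + n·σ₀² = 154.2564 + 11·673.4025 = 7561.6839.
Posterior mean = (μ₀/σ₀² + n·x̄/σ²)/(1/σ₀² + n/σ²) = (σ²·μ₀ + σ₀²·n·x̄)/(σ² + n·σ₀²) = (154.2564·53.66 + 673.4025·601.5)/7561.6839 = 413329.002174/7561.6839 = 54.6610.

54.6610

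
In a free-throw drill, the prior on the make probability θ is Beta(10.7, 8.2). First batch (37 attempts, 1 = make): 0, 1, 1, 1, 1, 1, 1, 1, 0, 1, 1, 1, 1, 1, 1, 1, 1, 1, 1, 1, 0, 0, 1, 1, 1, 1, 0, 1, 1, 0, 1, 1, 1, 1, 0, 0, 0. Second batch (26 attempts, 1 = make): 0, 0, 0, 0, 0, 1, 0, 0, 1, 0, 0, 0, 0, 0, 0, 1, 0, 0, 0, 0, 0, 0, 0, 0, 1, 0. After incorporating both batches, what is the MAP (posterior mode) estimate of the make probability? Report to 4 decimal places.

The Beta prior is conjugate to a Binomial/Bernoulli likelihood; the update adds successes to α and failures to β.
After batch 1: Beta(10.7+28, 8.2+9) = Beta(38.7, 17.2).
After batch 2: Beta(38.7+4, 17.2+22) = Beta(42.7, 39.2).
Mode of Beta(a,b) for a,b>1 is (a−1)/(a+b−2) = 41.7/79.9 = 0.5219.

0.5219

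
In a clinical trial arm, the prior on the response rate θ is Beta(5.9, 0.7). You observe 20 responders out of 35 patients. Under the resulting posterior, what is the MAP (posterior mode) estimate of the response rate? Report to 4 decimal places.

The Beta prior is conjugate to a Binomial/Bernoulli likelihood; the update adds successes to α and failures to β.
Posterior: Beta(α+k, β+n−k) = Beta(5.9+20, 0.7+15) = Beta(25.9, 15.7).
Mode of Beta(a,b) for a,b>1 is (a−1)/(a+b−2) = 24.9/39.6 = 0.6288.

0.6288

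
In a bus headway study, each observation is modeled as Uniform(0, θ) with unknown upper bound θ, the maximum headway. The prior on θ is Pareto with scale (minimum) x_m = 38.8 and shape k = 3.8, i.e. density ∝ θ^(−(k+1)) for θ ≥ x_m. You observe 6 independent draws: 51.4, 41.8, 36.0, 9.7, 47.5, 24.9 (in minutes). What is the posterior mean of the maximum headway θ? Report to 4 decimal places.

57.2409

A Pareto(scale x_m, shape k) prior on the upper bound θ of Uniform(0, θ) is conjugate: posterior is Pareto(max(x_m, max xᵢ), k + n).
Sample maximum = 51.4; prior scale x_m = 38.8 → posterior scale = max = 51.4.
Posterior shape = 3.8 + 6 = 9.8.
E[θ|data] = k·x_m/(k−1) = 9.8·51.4/8.8 = 57.2409.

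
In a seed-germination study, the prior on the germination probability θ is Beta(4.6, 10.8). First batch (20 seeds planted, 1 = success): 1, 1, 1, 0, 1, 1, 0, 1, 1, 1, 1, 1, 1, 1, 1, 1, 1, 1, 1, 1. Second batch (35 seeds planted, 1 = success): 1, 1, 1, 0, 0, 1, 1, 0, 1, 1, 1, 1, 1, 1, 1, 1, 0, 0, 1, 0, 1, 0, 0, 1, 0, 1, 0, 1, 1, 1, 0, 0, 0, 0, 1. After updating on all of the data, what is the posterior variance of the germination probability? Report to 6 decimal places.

The Beta prior is conjugate to a Binomial/Bernoulli likelihood; the update adds successes to α and failures to β.
After batch 1: Beta(4.6+18, 10.8+2) = Beta(22.6, 12.8).
After batch 2: Beta(22.6+21, 12.8+14) = Beta(43.6, 26.8).
Var = αβ/((α+β)²(α+β+1)) = 43.6·26.8/(70.4²·71.4) = 0.003302.

0.003302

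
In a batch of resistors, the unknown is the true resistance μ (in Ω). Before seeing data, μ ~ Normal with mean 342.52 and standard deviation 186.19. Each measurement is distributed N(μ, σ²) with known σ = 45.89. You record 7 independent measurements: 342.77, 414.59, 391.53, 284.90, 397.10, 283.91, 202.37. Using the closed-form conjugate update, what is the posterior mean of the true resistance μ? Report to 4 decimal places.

331.1232

For Normal data with known variance σ², a Normal(μ₀, σ₀²) prior on μ is conjugate. Posterior precision = 1/σ₀² + n/σ²; posterior mean is the precision-weighted average of μ₀ and x̄.
Σxᵢ = 342.77 + 414.59 + 391.53 + 284.90 + 397.10 + 283.91 + 202.37 = 2317.17, so n·x̄ = 2317.17.
σ₀² = 186.19² = 34666.7161, σ² = 45.89² = 2105.8921; σ² + n·σ₀² = 2105.8921 + 7·34666.7161 = 244772.9048.
Posterior mean = (μ₀/σ₀² + n·x̄/σ²)/(1/σ₀² + n/σ²) = (σ²·μ₀ + σ₀²·n·x̄)/(σ² + n·σ₀²) = (2105.8921·342.52 + 34666.7161·2317.17)/244772.9048 = 81049984.707529/244772.9048 = 331.1232.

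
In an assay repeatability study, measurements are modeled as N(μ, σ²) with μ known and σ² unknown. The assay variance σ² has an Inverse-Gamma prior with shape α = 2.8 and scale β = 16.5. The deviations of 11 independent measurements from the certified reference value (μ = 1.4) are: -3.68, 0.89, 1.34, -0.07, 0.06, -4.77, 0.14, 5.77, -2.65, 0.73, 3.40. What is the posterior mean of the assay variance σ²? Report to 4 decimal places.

With known mean μ and an Inverse-Gamma(α, β) prior on σ², the Normal likelihood is conjugate: posterior is Inv-Gamma(α + n/2, β + Σ(xᵢ−μ)²/2).
Σ(xᵢ−μ)² = (-3.68)² + (0.89)² + (1.34)² + (-0.07)² + (0.06)² + (-4.77)² + (0.14)² + (5.77)² + (-2.65)² + (0.73)² + (3.40)² = 91.3194.
Posterior: Inv-Gamma(2.8 + 11/2, 16.5 + 91.3194/2) = Inv-Gamma(8.30, 62.15970).
E[σ²|data] = β/(α−1) = 62.15970/7.30 = 8.5150.

8.5150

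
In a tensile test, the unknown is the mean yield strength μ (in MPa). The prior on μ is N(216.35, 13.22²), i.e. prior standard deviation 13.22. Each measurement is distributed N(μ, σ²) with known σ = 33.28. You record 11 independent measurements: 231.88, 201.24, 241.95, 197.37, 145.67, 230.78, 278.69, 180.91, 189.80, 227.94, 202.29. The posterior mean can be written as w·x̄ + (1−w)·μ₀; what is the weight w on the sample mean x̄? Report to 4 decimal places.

0.6345

For Normal data with known variance σ², a Normal(μ₀, σ₀²) prior on μ is conjugate. Posterior precision = 1/σ₀² + n/σ²; posterior mean is the precision-weighted average of μ₀ and x̄.
σ₀² = 13.22² = 174.7684, σ² = 33.28² = 1107.5584. Prior precision 1/σ₀² = 1/174.7684; data precision n/σ² = 11/1107.5584.
w = (n/σ²)/(1/σ₀² + n/σ²) = n·σ₀²/(σ² + n·σ₀²) = 11·174.7684/(1107.5584 + 11·174.7684) = 1922.4524/3030.0108 = 0.6345.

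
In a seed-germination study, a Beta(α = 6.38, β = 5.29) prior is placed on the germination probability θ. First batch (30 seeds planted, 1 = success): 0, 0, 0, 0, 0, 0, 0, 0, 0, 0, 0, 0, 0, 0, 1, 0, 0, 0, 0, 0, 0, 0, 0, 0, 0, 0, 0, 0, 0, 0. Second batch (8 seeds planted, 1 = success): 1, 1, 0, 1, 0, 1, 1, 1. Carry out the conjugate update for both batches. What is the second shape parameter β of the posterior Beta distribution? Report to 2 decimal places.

36.29

The Beta prior is conjugate to a Binomial/Bernoulli likelihood; the update adds successes to α and failures to β.
After batch 1: Beta(6.38+1, 5.29+29) = Beta(7.38, 34.29).
After batch 2: Beta(7.38+6, 34.29+2) = Beta(13.38, 36.29).
Posterior β = 36.29.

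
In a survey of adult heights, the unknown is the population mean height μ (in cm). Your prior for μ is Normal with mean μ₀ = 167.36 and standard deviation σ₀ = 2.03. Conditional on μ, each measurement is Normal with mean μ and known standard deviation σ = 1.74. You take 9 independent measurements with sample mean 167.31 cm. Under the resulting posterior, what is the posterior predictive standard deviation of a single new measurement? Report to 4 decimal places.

1.8272

For Normal data with known variance σ², a Normal(μ₀, σ₀²) prior on μ is conjugate. Posterior precision = 1/σ₀² + n/σ²; posterior mean is the precision-weighted average of μ₀ and x̄.
σ₀² = 2.03² = 4.1209, σ² = 1.74² = 3.0276; σ² + n·σ₀² = 3.0276 + 9·4.1209 = 40.1157.
Posterior precision = 1/σ₀² + n/σ² = 1/4.1209 + 9/3.0276 = (σ² + n·σ₀²)/(σ₀²σ²) = 40.1157/(4.1209·3.0276); posterior variance σₙ² = σ₀²σ²/(σ² + n·σ₀²) = 4.1209·3.0276/40.1157 = 0.311011.
Predictive variance for one new observation = σₙ² + σ² = 4.1209·3.0276/40.1157 + 3.0276 = σ²·(σ₀² + 40.1157)/40.1157 = 3.0276·44.2366/40.1157 = 3.338611; SD = √(3.0276·44.2366/40.1157) = 1.8272.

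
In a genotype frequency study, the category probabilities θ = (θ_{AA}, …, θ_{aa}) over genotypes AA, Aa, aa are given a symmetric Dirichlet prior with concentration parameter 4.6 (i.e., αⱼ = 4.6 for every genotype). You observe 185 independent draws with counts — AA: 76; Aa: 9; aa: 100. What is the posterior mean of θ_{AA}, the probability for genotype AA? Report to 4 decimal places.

0.4054

The Dirichlet prior is conjugate to the Multinomial likelihood: each posterior αⱼ = prior αⱼ + observed count nⱼ.
Posterior concentration: (80.6, 13.6, 104.6), total = 198.8.
E[θ_{AA}|data] = α_{AA}/Σα = 80.6/198.8 = 0.4054.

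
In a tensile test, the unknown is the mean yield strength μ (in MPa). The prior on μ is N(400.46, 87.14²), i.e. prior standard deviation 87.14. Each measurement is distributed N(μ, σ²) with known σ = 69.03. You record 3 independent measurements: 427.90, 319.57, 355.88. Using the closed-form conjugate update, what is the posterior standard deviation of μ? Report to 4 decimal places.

36.2436

For Normal data with known variance σ², a Normal(μ₀, σ₀²) prior on μ is conjugate. Posterior precision = 1/σ₀² + n/σ²; posterior mean is the precision-weighted average of μ₀ and x̄.
σ₀² = 87.14² = 7593.3796, σ² = 69.03² = 4765.1409; σ² + n·σ₀² = 4765.1409 + 3·7593.3796 = 27545.2797.
Posterior precision = 1/σ₀² + n/σ² = 1/7593.3796 + 3/4765.1409 = (σ² + n·σ₀²)/(σ₀²σ²) = 27545.2797/(7593.3796·4765.1409); posterior variance σₙ² = σ₀²σ²/(σ² + n·σ₀²) = 7593.3796·4765.1409/27545.2797 = 1313.601608.
Posterior SD = √σₙ² = √(7593.3796·4765.1409/27545.2797) = 36.2436.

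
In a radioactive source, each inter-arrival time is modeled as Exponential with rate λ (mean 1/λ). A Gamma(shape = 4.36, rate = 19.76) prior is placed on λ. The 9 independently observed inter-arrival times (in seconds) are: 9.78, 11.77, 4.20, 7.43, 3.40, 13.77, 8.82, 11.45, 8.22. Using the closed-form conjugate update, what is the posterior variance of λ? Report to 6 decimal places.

0.001374

With a Gamma(shape α, rate β) prior on the exponential rate λ, the posterior after n observations with total T = Σxᵢ is Gamma(α+n, β+T).
Sum of observations T = 78.84 seconds; n = 9.
Posterior: Gamma(4.36+9, 19.76+78.84) = Gamma(13.36, 98.60).
Var = α/β² = 0.001374.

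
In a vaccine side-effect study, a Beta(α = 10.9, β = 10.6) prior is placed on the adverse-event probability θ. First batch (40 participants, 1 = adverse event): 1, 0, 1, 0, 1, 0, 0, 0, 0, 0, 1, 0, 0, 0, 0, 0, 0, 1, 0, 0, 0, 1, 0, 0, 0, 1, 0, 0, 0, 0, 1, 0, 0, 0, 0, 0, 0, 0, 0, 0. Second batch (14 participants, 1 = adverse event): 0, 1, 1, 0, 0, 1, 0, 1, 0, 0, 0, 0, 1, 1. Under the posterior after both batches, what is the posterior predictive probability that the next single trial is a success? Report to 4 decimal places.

The Beta prior is conjugate to a Binomial/Bernoulli likelihood; the update adds successes to α and failures to β.
After batch 1: Beta(10.9+8, 10.6+32) = Beta(18.9, 42.6).
After batch 2: Beta(18.9+6, 42.6+8) = Beta(24.9, 50.6).
For a single future Bernoulli trial, P(success | data) = α/(α+β) = 0.3298.

0.3298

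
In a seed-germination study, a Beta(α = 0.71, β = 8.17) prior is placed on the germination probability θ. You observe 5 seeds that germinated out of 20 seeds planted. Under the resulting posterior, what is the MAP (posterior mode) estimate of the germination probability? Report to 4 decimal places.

The Beta prior is conjugate to a Binomial/Bernoulli likelihood; the update adds successes to α and failures to β.
Posterior: Beta(α+k, β+n−k) = Beta(0.71+5, 8.17+15) = Beta(5.71, 23.17).
Mode of Beta(a,b) for a,b>1 is (a−1)/(a+b−2) = 4.71/26.88 = 0.1752.

0.1752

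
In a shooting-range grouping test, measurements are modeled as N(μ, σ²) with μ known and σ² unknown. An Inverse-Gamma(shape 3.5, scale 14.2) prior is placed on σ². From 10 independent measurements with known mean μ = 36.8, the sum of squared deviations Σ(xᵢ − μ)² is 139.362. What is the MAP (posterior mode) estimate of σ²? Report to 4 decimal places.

With known mean μ and an Inverse-Gamma(α, β) prior on σ², the Normal likelihood is conjugate: posterior is Inv-Gamma(α + n/2, β + Σ(xᵢ−μ)²/2).
Posterior: Inv-Gamma(3.5 + 10/2, 14.2 + 139.362/2) = Inv-Gamma(8.50, 83.8810).
Mode = β/(α+1) = 83.8810/9.50 = 8.8296.

8.8296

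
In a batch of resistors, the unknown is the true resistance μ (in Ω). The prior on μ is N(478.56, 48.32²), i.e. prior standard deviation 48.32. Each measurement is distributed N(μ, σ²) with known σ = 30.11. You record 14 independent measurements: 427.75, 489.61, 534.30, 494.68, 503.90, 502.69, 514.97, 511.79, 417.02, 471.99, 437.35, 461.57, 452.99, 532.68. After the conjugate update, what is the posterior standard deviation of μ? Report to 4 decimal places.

7.9379

For Normal data with known variance σ², a Normal(μ₀, σ₀²) prior on μ is conjugate. Posterior precision = 1/σ₀² + n/σ²; posterior mean is the precision-weighted average of μ₀ and x̄.
σ₀² = 48.32² = 2334.8224, σ² = 30.11² = 906.6121; σ² + n·σ₀² = 906.6121 + 14·2334.8224 = 33594.1257.
Posterior precision = 1/σ₀² + n/σ² = 1/2334.8224 + 14/906.6121 = (σ² + n·σ₀²)/(σ₀²σ²) = 33594.1257/(2334.8224·906.6121); posterior variance σₙ² = σ₀²σ²/(σ² + n·σ₀²) = 2334.8224·906.6121/33594.1257 = 63.010368.
Posterior SD = √σₙ² = √(2334.8224·906.6121/33594.1257) = 7.9379.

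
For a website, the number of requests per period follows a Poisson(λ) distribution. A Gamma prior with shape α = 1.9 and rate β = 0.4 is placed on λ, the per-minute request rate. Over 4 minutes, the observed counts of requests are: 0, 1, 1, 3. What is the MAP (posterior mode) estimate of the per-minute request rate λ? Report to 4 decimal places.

With a Gamma(shape α, rate β) prior, the Poisson likelihood is conjugate: the posterior is Gamma(α + ΣXᵢ, β + n).
Sum of counts S = 5 over n = 4 minutes.
Posterior: Gamma(α+S, β+n) = Gamma(1.9+5, 0.4+4) = Gamma(6.9, 4.4).
Mode of Gamma(α,β) for α≥1 is (α−1)/β = 5.9/4.4 = 1.3409.

1.3409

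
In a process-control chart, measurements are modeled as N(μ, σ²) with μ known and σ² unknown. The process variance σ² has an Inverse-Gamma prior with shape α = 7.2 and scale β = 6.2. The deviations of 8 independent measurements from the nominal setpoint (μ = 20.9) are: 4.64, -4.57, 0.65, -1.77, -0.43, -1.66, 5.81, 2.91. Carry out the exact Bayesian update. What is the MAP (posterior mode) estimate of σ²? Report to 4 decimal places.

4.2432

With known mean μ and an Inverse-Gamma(α, β) prior on σ², the Normal likelihood is conjugate: posterior is Inv-Gamma(α + n/2, β + Σ(xᵢ−μ)²/2).
Σ(xᵢ−μ)² = (4.64)² + (-4.57)² + (0.65)² + (-1.77)² + (-0.43)² + (-1.66)² + (5.81)² + (2.91)² = 91.1346.
Posterior: Inv-Gamma(7.2 + 8/2, 6.2 + 91.1346/2) = Inv-Gamma(11.20, 51.76730).
Mode = β/(α+1) = 51.76730/12.20 = 4.2432.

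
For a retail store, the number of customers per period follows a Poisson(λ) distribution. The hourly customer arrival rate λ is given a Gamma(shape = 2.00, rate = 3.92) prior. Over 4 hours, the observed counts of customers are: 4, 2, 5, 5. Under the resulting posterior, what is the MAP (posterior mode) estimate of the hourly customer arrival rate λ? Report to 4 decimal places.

With a Gamma(shape α, rate β) prior, the Poisson likelihood is conjugate: the posterior is Gamma(α + ΣXᵢ, β + n).
Sum of counts S = 16 over n = 4 hours.
Posterior: Gamma(α+S, β+n) = Gamma(2.00+16, 3.92+4) = Gamma(18.00, 7.92).
Mode of Gamma(α,β) for α≥1 is (α−1)/β = 17.00/7.92 = 2.1465.

2.1465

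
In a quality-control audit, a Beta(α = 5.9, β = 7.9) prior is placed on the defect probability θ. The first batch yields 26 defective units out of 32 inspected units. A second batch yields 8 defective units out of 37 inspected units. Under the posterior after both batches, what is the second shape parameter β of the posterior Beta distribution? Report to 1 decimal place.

42.9

The Beta prior is conjugate to a Binomial/Bernoulli likelihood; the update adds successes to α and failures to β.
After batch 1: Beta(5.9+26, 7.9+6) = Beta(31.9, 13.9).
After batch 2: Beta(31.9+8, 13.9+29) = Beta(39.9, 42.9).
Posterior β = 42.9.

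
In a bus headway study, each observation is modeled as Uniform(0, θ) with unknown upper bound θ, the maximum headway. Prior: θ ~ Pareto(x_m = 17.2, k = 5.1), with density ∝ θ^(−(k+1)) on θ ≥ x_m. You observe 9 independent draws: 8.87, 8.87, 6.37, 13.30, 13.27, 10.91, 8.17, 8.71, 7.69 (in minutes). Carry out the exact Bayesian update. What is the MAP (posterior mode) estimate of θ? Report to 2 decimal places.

A Pareto(scale x_m, shape k) prior on the upper bound θ of Uniform(0, θ) is conjugate: posterior is Pareto(max(x_m, max xᵢ), k + n).
Sample maximum = 13.30; prior scale x_m = 17.2 → posterior scale = max = 17.20.
Posterior shape = 5.1 + 9 = 14.1.
The Pareto density is decreasing on [x_m, ∞), so the mode is x_m = 17.20.

17.20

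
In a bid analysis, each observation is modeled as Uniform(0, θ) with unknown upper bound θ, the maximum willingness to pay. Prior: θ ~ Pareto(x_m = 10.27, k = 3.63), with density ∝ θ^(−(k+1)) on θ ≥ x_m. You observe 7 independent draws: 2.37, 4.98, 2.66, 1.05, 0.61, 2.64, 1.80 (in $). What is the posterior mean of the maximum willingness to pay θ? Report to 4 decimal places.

A Pareto(scale x_m, shape k) prior on the upper bound θ of Uniform(0, θ) is conjugate: posterior is Pareto(max(x_m, max xᵢ), k + n).
Sample maximum = 4.98; prior scale x_m = 10.27 → posterior scale = max = 10.27.
Posterior shape = 3.63 + 7 = 10.63.
E[θ|data] = k·x_m/(k−1) = 10.63·10.27/9.63 = 11.3365.

11.3365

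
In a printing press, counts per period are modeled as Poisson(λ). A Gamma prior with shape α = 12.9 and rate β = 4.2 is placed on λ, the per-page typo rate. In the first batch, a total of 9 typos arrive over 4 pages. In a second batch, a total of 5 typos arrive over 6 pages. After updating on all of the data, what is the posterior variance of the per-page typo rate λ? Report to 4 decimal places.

With a Gamma(shape α, rate β) prior, the Poisson likelihood is conjugate: the posterior is Gamma(α + ΣXᵢ, β + n).
After batch 1: Gamma(α+S, β+n) = Gamma(12.9+9, 4.2+4) = Gamma(21.9, 8.2).
After batch 2: Gamma(α+S, β+n) = Gamma(21.9+5, 8.2+6) = Gamma(26.9, 14.2).
Var = α/β² = 26.9/14.2² = 0.1334.

0.1334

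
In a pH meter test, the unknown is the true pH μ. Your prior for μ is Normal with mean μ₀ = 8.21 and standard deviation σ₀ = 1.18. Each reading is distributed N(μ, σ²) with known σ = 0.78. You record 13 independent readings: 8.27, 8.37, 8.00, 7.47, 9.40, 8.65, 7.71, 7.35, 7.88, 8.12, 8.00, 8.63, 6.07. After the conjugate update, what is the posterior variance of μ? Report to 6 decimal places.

For Normal data with known variance σ², a Normal(μ₀, σ₀²) prior on μ is conjugate. Posterior precision = 1/σ₀² + n/σ²; posterior mean is the precision-weighted average of μ₀ and x̄.
σ₀² = 1.18² = 1.3924, σ² = 0.78² = 0.6084; σ² + n·σ₀² = 0.6084 + 13·1.3924 = 18.7096.
Posterior precision = 1/σ₀² + n/σ² = 1/1.3924 + 13/0.6084 = (σ² + n·σ₀²)/(σ₀²σ²) = 18.7096/(1.3924·0.6084); posterior variance σₙ² = σ₀²σ²/(σ² + n·σ₀²) = 1.3924·0.6084/18.7096 = 0.045278.

0.045278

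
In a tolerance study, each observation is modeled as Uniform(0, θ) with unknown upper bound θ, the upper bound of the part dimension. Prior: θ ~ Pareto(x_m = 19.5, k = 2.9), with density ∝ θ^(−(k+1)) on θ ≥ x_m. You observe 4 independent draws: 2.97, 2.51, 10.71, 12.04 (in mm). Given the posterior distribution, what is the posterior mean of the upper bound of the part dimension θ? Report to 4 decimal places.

22.8051

A Pareto(scale x_m, shape k) prior on the upper bound θ of Uniform(0, θ) is conjugate: posterior is Pareto(max(x_m, max xᵢ), k + n).
Sample maximum = 12.04; prior scale x_m = 19.5 → posterior scale = max = 19.50.
Posterior shape = 2.9 + 4 = 6.9.
E[θ|data] = k·x_m/(k−1) = 6.9·19.50/5.9 = 22.8051.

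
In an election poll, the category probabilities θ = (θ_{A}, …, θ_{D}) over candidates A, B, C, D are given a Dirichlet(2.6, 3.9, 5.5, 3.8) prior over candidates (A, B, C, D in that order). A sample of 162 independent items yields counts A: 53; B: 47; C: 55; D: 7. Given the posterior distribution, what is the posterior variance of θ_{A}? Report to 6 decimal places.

The Dirichlet prior is conjugate to the Multinomial likelihood: each posterior αⱼ = prior αⱼ + observed count nⱼ.
Posterior concentration: (55.6, 50.9, 60.5, 10.8), total = 177.8.
Var[θ_j] = α_j(Σα−α_j)/((Σα)²(Σα+1)) = 55.6·122.2/(177.8²·178.8) = 0.001202.

0.001202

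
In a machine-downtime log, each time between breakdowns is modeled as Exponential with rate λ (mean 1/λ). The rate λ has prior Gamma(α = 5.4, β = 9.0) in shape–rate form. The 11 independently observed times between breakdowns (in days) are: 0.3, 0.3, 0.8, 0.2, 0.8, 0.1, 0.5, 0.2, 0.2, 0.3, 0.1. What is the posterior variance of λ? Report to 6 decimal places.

With a Gamma(shape α, rate β) prior on the exponential rate λ, the posterior after n observations with total T = Σxᵢ is Gamma(α+n, β+T).
Sum of observations T = 3.8 days; n = 11.
Posterior: Gamma(5.4+11, 9.0+3.8) = Gamma(16.4, 12.8).
Var = α/β² = 0.100098.

0.100098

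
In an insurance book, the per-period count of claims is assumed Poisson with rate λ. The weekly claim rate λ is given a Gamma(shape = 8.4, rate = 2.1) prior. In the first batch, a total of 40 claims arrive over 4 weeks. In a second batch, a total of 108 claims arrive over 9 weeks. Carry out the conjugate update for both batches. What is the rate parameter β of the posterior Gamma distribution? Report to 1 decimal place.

With a Gamma(shape α, rate β) prior, the Poisson likelihood is conjugate: the posterior is Gamma(α + ΣXᵢ, β + n).
After batch 1: Gamma(α+S, β+n) = Gamma(8.4+40, 2.1+4) = Gamma(48.4, 6.1).
After batch 2: Gamma(α+S, β+n) = Gamma(48.4+108, 6.1+9) = Gamma(156.4, 15.1).
Posterior β = 15.1.

15.1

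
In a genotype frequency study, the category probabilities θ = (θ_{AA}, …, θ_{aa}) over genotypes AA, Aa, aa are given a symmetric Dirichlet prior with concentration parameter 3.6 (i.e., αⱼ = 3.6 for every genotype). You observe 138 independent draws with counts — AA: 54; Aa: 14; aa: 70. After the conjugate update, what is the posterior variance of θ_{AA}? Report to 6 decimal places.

0.001584

The Dirichlet prior is conjugate to the Multinomial likelihood: each posterior αⱼ = prior αⱼ + observed count nⱼ.
Posterior concentration: (57.6, 17.6, 73.6), total = 148.8.
Var[θ_j] = α_j(Σα−α_j)/((Σα)²(Σα+1)) = 57.6·91.2/(148.8²·149.8) = 0.001584.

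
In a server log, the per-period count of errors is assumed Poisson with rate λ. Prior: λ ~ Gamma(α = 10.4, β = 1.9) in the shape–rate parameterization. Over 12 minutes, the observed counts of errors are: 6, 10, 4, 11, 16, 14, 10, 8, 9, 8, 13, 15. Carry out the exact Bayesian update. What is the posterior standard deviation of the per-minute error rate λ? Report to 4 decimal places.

0.8340

With a Gamma(shape α, rate β) prior, the Poisson likelihood is conjugate: the posterior is Gamma(α + ΣXᵢ, β + n).
Sum of counts S = 124 over n = 12 minutes.
Posterior: Gamma(α+S, β+n) = Gamma(10.4+124, 1.9+12) = Gamma(134.4, 13.9).
SD = √α/β = √134.4/13.9 = 0.8340.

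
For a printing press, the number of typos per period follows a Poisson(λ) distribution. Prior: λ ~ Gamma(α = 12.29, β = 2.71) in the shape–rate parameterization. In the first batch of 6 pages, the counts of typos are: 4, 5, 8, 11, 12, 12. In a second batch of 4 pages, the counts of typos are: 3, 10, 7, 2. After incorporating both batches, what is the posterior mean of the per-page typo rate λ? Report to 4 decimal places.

With a Gamma(shape α, rate β) prior, the Poisson likelihood is conjugate: the posterior is Gamma(α + ΣXᵢ, β + n).
Batch 1: sum of counts S = 52 over n = 6 pages.
After batch 1: Gamma(α+S, β+n) = Gamma(12.29+52, 2.71+6) = Gamma(64.29, 8.71).
Batch 2: sum of counts S = 22 over n = 4 pages.
After batch 2: Gamma(α+S, β+n) = Gamma(64.29+22, 8.71+4) = Gamma(86.29, 12.71).
Posterior mean = α/β = 86.29/12.71 = 6.7891.

6.7891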